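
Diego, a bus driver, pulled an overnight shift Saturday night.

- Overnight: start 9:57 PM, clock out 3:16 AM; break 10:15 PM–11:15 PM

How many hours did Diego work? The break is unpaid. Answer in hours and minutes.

Overnight: 9:57 PM → midnight = 2 h 3 min; midnight → 3:16 AM = 3 h 16 min; span 5 h 19 min; less 60 min break → 4 h 19 min

4 h 19 min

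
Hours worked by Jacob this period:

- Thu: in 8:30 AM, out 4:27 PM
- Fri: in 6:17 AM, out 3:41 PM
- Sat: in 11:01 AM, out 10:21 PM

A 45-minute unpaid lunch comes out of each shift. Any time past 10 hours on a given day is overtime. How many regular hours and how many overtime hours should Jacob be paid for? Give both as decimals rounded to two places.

Thu: 8:30 AM–4:27 PM = 7 h 57 min; less 45 min break → 7 h 12 min
Fri: 6:17 AM–3:41 PM = 9 h 24 min; less 45 min break → 8 h 39 min
Sat: 11:01 AM–10:21 PM = 11 h 20 min; less 45 min break → 10 h 35 min
Thu reg 7 h 12 min / OT 0 h 0 min; Fri reg 8 h 39 min / OT 0 h 0 min; Sat reg 10 h 0 min / OT 0 h 35 min.
Totals: regular 25 h 51 min, overtime 0 h 35 min.

Regular 25.85 hours, overtime 0.58 hours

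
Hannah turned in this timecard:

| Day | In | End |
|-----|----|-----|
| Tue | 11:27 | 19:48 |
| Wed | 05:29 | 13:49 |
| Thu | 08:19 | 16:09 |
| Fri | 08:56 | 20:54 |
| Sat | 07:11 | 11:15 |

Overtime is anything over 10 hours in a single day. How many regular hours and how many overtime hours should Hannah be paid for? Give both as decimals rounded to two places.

Regular 38.58 hours, overtime 1.97 hours

Tue: 11:27–19:48 = 8 h 21 min
Wed: 05:29–13:49 = 8 h 20 min
Thu: 08:19–16:09 = 7 h 50 min
Fri: 08:56–20:54 = 11 h 58 min
Sat: 07:11–11:15 = 4 h 4 min
Tue reg 8 h 21 min / OT 0 h 0 min; Wed reg 8 h 20 min / OT 0 h 0 min; Thu reg 7 h 50 min / OT 0 h 0 min; Fri reg 10 h 0 min / OT 1 h 58 min; Sat reg 4 h 4 min / OT 0 h 0 min.
Totals: regular 38 h 35 min, overtime 1 h 58 min.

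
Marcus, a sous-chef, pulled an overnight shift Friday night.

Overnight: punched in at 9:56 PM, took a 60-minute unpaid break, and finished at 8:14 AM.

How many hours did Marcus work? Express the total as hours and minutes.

9 h 18 min

Overnight: 9:56 PM → midnight = 2 h 4 min; midnight → 8:14 AM = 8 h 14 min; span 10 h 18 min; less 60 min break → 9 h 18 min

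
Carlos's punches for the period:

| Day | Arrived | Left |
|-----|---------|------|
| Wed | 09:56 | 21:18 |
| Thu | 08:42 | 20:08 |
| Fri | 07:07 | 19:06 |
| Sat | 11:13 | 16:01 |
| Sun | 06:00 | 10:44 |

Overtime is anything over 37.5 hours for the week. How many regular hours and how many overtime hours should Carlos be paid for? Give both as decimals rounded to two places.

Wed: 09:56–21:18 = 11 h 22 min
Thu: 08:42–20:08 = 11 h 26 min
Fri: 07:07–19:06 = 11 h 59 min
Sat: 11:13–16:01 = 4 h 48 min
Sun: 06:00–10:44 = 4 h 44 min
Total worked: 44 h 19 min = 44.32 h.
Threshold 37.5 h → overtime 6 h 49 min, regular 37 h 30 min.

Regular 37.50 hours, overtime 6.82 hours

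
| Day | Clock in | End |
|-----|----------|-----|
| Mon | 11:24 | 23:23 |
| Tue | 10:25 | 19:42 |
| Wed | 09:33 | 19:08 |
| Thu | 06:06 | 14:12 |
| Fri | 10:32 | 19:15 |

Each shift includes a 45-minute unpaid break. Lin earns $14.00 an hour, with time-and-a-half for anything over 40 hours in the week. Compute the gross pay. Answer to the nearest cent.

Mon: 11:24–23:23 = 11 h 59 min; less 45 min break → 11 h 14 min
Tue: 10:25–19:42 = 9 h 17 min; less 45 min break → 8 h 32 min
Wed: 09:33–19:08 = 9 h 35 min; less 45 min break → 8 h 50 min
Thu: 06:06–14:12 = 8 h 6 min; less 45 min break → 7 h 21 min
Fri: 10:32–19:15 = 8 h 43 min; less 45 min break → 7 h 58 min
Total worked: 43 h 55 min = 2635 min.
Regular 40 h 0 min = 2400 min at $14.00/h; overtime 3 h 55 min = 235 min at $21.00/h.
Pay = (2400 × $14.00 + 235 × $21.00) ÷ 60 = $642.25.

$642.25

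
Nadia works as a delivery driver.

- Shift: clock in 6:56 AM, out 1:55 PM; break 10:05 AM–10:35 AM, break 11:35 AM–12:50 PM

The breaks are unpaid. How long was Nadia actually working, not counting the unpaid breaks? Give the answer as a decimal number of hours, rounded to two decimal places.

Shift: 6:56 AM–1:55 PM = 6 h 59 min; less 105 min break → 5 h 14 min

5.23 hours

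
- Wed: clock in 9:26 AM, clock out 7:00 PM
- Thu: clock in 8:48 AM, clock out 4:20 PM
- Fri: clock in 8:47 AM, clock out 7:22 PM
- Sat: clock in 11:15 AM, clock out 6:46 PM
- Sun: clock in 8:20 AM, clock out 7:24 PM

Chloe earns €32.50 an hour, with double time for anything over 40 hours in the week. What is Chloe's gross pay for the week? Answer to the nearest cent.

Wed: 9:26 AM–7:00 PM = 9 h 34 min
Thu: 8:48 AM–4:20 PM = 7 h 32 min
Fri: 8:47 AM–7:22 PM = 10 h 35 min
Sat: 11:15 AM–6:46 PM = 7 h 31 min
Sun: 8:20 AM–7:24 PM = 11 h 4 min
Total worked: 46 h 16 min = 2776 min.
Regular 40 h 0 min = 2400 min at €32.50/h; overtime 6 h 16 min = 376 min at €65.00/h.
Pay = (2400 × €32.50 + 376 × €65.00) ÷ 60 = €1707.33.

€1707.33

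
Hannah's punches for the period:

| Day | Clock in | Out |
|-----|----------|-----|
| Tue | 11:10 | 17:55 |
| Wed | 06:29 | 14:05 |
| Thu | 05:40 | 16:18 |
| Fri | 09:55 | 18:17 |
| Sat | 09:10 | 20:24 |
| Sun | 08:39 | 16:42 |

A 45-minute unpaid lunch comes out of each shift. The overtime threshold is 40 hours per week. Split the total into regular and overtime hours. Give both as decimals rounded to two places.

Regular 40.00 hours, overtime 8.13 hours

Tue: 11:10–17:55 = 6 h 45 min; less 45 min break → 6 h 0 min
Wed: 06:29–14:05 = 7 h 36 min; less 45 min break → 6 h 51 min
Thu: 05:40–16:18 = 10 h 38 min; less 45 min break → 9 h 53 min
Fri: 09:55–18:17 = 8 h 22 min; less 45 min break → 7 h 37 min
Sat: 09:10–20:24 = 11 h 14 min; less 45 min break → 10 h 29 min
Sun: 08:39–16:42 = 8 h 3 min; less 45 min break → 7 h 18 min
Total worked: 48 h 8 min = 48.13 h.
Threshold 40 h → overtime 8 h 8 min, regular 40 h 0 min.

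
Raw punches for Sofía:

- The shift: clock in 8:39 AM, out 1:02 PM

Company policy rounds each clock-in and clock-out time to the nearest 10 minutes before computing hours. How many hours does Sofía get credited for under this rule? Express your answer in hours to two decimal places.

4.33 hours

The shift: in 8:39 AM→8:40 AM, out 1:02 PM→1:00 PM; 4 h 20 min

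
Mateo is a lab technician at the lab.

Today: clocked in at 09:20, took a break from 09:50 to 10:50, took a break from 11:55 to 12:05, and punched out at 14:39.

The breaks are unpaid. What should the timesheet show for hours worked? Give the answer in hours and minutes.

Today: 09:20–14:39 = 5 h 19 min; less 70 min break → 4 h 9 min

4 h 9 min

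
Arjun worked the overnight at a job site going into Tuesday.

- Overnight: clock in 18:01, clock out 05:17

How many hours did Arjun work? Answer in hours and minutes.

11 h 16 min

Overnight: 18:01 → midnight = 5 h 59 min; midnight → 05:17 = 5 h 17 min; span 11 h 16 min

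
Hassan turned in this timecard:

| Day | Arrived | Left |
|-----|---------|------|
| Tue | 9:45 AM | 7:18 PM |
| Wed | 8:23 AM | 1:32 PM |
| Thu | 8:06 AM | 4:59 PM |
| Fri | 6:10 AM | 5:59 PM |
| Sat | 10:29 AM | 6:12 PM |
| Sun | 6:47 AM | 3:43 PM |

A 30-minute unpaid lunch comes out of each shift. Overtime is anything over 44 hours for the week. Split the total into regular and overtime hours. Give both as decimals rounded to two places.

Regular 44.00 hours, overtime 5.05 hours

Tue: 9:45 AM–7:18 PM = 9 h 33 min; less 30 min break → 9 h 3 min
Wed: 8:23 AM–1:32 PM = 5 h 9 min; less 30 min break → 4 h 39 min
Thu: 8:06 AM–4:59 PM = 8 h 53 min; less 30 min break → 8 h 23 min
Fri: 6:10 AM–5:59 PM = 11 h 49 min; less 30 min break → 11 h 19 min
Sat: 10:29 AM–6:12 PM = 7 h 43 min; less 30 min break → 7 h 13 min
Sun: 6:47 AM–3:43 PM = 8 h 56 min; less 30 min break → 8 h 26 min
Total worked: 49 h 3 min = 49.05 h.
Threshold 44 h → overtime 5 h 3 min, regular 44 h 0 min.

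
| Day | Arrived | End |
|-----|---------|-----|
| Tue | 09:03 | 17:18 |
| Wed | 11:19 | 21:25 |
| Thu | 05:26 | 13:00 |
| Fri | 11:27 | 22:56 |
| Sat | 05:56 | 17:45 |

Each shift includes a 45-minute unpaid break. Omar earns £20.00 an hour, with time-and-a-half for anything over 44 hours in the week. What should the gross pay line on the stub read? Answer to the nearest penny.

£924.00

Tue: 09:03–17:18 = 8 h 15 min; less 45 min break → 7 h 30 min
Wed: 11:19–21:25 = 10 h 6 min; less 45 min break → 9 h 21 min
Thu: 05:26–13:00 = 7 h 34 min; less 45 min break → 6 h 49 min
Fri: 11:27–22:56 = 11 h 29 min; less 45 min break → 10 h 44 min
Sat: 05:56–17:45 = 11 h 49 min; less 45 min break → 11 h 4 min
Total worked: 45 h 28 min = 2728 min.
Regular 44 h 0 min = 2640 min at £20.00/h; overtime 1 h 28 min = 88 min at £30.00/h.
Pay = (2640 × £20.00 + 88 × £30.00) ÷ 60 = £924.00.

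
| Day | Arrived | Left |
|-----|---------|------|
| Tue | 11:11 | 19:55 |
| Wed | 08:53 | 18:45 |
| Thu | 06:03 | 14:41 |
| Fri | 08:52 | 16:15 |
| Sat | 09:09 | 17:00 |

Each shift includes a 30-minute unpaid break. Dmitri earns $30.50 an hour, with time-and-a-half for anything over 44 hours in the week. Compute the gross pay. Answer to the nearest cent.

$1218.98

Tue: 11:11–19:55 = 8 h 44 min; less 30 min break → 8 h 14 min
Wed: 08:53–18:45 = 9 h 52 min; less 30 min break → 9 h 22 min
Thu: 06:03–14:41 = 8 h 38 min; less 30 min break → 8 h 8 min
Fri: 08:52–16:15 = 7 h 23 min; less 30 min break → 6 h 53 min
Sat: 09:09–17:00 = 7 h 51 min; less 30 min break → 7 h 21 min
Total worked: 39 h 58 min = 2398 min.
Regular 39 h 58 min = 2398 min at $30.50/h; overtime 0 h 0 min = 0 min at $45.75/h.
Pay = (2398 × $30.50 + 0 × $45.75) ÷ 60 = $1218.98.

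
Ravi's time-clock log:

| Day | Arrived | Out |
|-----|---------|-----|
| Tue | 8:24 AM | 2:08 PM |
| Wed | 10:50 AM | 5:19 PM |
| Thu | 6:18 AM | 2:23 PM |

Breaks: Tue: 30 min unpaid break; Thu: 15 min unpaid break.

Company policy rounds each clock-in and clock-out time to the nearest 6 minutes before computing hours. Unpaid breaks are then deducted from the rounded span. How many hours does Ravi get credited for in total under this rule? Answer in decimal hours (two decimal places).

19.55 hours

Tue: in 8:24 AM→8:24 AM, out 2:08 PM→2:06 PM; 5 h 42 min − 30 min = 5 h 12 min
Wed: in 10:50 AM→10:48 AM, out 5:19 PM→5:18 PM; 6 h 30 min
Thu: in 6:18 AM→6:18 AM, out 2:23 PM→2:24 PM; 8 h 6 min − 15 min = 7 h 51 min
Total credited: 19 h 33 min.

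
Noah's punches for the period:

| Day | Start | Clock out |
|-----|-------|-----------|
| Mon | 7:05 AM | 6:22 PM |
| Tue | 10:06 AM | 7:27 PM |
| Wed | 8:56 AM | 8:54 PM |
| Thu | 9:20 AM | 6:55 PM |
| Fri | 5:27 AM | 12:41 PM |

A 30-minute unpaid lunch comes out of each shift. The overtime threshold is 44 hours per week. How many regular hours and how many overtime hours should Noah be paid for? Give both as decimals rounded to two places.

Mon: 7:05 AM–6:22 PM = 11 h 17 min; less 30 min break → 10 h 47 min
Tue: 10:06 AM–7:27 PM = 9 h 21 min; less 30 min break → 8 h 51 min
Wed: 8:56 AM–8:54 PM = 11 h 58 min; less 30 min break → 11 h 28 min
Thu: 9:20 AM–6:55 PM = 9 h 35 min; less 30 min break → 9 h 5 min
Fri: 5:27 AM–12:41 PM = 7 h 14 min; less 30 min break → 6 h 44 min
Total worked: 46 h 55 min = 46.92 h.
Threshold 44 h → overtime 2 h 55 min, regular 44 h 0 min.

Regular 44.00 hours, overtime 2.92 hours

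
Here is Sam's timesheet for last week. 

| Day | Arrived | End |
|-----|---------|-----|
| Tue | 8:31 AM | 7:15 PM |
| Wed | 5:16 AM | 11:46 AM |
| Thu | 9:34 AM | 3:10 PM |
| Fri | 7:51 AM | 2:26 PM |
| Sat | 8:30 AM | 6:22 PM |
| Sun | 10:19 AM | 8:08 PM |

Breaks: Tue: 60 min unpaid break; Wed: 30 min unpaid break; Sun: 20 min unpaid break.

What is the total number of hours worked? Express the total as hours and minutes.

47 h 16 min

Tue: 8:31 AM–7:15 PM = 10 h 44 min; less 60 min break → 9 h 44 min
Wed: 5:16 AM–11:46 AM = 6 h 30 min; less 30 min break → 6 h 0 min
Thu: 9:34 AM–3:10 PM = 5 h 36 min
Fri: 7:51 AM–2:26 PM = 6 h 35 min
Sat: 8:30 AM–6:22 PM = 9 h 52 min
Sun: 10:19 AM–8:08 PM = 9 h 49 min; less 20 min break → 9 h 29 min
Total: 9 h 44 min + 6 h 0 min + 5 h 36 min + 6 h 35 min + 9 h 52 min + 9 h 29 min = 47 h 16 min.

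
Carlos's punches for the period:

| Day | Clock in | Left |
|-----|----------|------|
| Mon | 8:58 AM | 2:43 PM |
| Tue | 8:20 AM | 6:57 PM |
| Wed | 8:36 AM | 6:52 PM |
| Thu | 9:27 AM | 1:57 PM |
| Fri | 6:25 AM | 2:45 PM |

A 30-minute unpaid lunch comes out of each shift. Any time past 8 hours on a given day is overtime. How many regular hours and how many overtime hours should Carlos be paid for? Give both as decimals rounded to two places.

Regular 33.08 hours, overtime 3.88 hours

Mon: 8:58 AM–2:43 PM = 5 h 45 min; less 30 min break → 5 h 15 min
Tue: 8:20 AM–6:57 PM = 10 h 37 min; less 30 min break → 10 h 7 min
Wed: 8:36 AM–6:52 PM = 10 h 16 min; less 30 min break → 9 h 46 min
Thu: 9:27 AM–1:57 PM = 4 h 30 min; less 30 min break → 4 h 0 min
Fri: 6:25 AM–2:45 PM = 8 h 20 min; less 30 min break → 7 h 50 min
Mon reg 5 h 15 min / OT 0 h 0 min; Tue reg 8 h 0 min / OT 2 h 7 min; Wed reg 8 h 0 min / OT 1 h 46 min; Thu reg 4 h 0 min / OT 0 h 0 min; Fri reg 7 h 50 min / OT 0 h 0 min.
Totals: regular 33 h 5 min, overtime 3 h 53 min.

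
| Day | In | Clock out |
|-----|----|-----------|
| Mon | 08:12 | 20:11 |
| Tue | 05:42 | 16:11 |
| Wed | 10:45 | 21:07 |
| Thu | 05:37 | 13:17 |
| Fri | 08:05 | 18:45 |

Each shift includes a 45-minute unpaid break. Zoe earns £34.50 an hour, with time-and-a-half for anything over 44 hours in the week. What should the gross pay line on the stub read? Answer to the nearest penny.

£1694.81

Mon: 08:12–20:11 = 11 h 59 min; less 45 min break → 11 h 14 min
Tue: 05:42–16:11 = 10 h 29 min; less 45 min break → 9 h 44 min
Wed: 10:45–21:07 = 10 h 22 min; less 45 min break → 9 h 37 min
Thu: 05:37–13:17 = 7 h 40 min; less 45 min break → 6 h 55 min
Fri: 08:05–18:45 = 10 h 40 min; less 45 min break → 9 h 55 min
Total worked: 47 h 25 min = 2845 min.
Regular 44 h 0 min = 2640 min at £34.50/h; overtime 3 h 25 min = 205 min at £51.75/h.
Pay = (2640 × £34.50 + 205 × £51.75) ÷ 60 = £1694.81.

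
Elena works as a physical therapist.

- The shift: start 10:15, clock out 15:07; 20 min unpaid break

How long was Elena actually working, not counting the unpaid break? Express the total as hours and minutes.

4 h 32 min

The shift: 10:15–15:07 = 4 h 52 min; less 20 min break → 4 h 32 min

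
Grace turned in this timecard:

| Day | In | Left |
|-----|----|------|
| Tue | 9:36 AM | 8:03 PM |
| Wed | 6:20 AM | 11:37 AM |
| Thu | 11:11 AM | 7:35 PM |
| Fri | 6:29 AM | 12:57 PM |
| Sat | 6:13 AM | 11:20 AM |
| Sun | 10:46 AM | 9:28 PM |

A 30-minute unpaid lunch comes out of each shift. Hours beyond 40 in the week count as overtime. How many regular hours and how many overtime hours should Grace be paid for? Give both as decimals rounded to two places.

Regular 40.00 hours, overtime 3.42 hours

Tue: 9:36 AM–8:03 PM = 10 h 27 min; less 30 min break → 9 h 57 min
Wed: 6:20 AM–11:37 AM = 5 h 17 min; less 30 min break → 4 h 47 min
Thu: 11:11 AM–7:35 PM = 8 h 24 min; less 30 min break → 7 h 54 min
Fri: 6:29 AM–12:57 PM = 6 h 28 min; less 30 min break → 5 h 58 min
Sat: 6:13 AM–11:20 AM = 5 h 7 min; less 30 min break → 4 h 37 min
Sun: 10:46 AM–9:28 PM = 10 h 42 min; less 30 min break → 10 h 12 min
Total worked: 43 h 25 min = 43.42 h.
Threshold 40 h → overtime 3 h 25 min, regular 40 h 0 min.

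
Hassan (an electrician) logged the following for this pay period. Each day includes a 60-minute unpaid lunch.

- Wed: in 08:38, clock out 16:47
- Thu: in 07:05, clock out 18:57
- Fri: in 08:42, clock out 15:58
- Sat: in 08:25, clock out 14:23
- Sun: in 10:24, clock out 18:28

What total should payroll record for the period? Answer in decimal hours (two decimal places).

36.32 hours

Wed: 08:38–16:47 = 8 h 9 min; less 60 min break → 7 h 9 min
Thu: 07:05–18:57 = 11 h 52 min; less 60 min break → 10 h 52 min
Fri: 08:42–15:58 = 7 h 16 min; less 60 min break → 6 h 16 min
Sat: 08:25–14:23 = 5 h 58 min; less 60 min break → 4 h 58 min
Sun: 10:24–18:28 = 8 h 4 min; less 60 min break → 7 h 4 min
Total: 7 h 9 min + 10 h 52 min + 6 h 16 min + 4 h 58 min + 7 h 4 min = 36 h 19 min.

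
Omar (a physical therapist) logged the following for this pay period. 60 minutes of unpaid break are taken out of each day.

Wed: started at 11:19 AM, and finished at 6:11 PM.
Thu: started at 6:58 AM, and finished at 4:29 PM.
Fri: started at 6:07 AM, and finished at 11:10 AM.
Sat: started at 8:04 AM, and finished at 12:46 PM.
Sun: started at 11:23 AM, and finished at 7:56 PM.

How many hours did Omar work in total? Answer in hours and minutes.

29 h 41 min

Wed: 11:19 AM–6:11 PM = 6 h 52 min; less 60 min break → 5 h 52 min
Thu: 6:58 AM–4:29 PM = 9 h 31 min; less 60 min break → 8 h 31 min
Fri: 6:07 AM–11:10 AM = 5 h 3 min; less 60 min break → 4 h 3 min
Sat: 8:04 AM–12:46 PM = 4 h 42 min; less 60 min break → 3 h 42 min
Sun: 11:23 AM–7:56 PM = 8 h 33 min; less 60 min break → 7 h 33 min
Total: 5 h 52 min + 8 h 31 min + 4 h 3 min + 3 h 42 min + 7 h 33 min = 29 h 41 min.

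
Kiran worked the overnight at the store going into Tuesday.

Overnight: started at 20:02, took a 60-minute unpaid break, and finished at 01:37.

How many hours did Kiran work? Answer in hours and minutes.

Overnight: 20:02 → midnight = 3 h 58 min; midnight → 01:37 = 1 h 37 min; span 5 h 35 min; less 60 min break → 4 h 35 min

4 h 35 min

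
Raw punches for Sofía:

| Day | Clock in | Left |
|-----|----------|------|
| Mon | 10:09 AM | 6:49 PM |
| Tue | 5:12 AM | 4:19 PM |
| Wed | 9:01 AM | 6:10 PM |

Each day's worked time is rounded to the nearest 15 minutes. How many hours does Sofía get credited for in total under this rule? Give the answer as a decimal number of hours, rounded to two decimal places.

Mon: 10:09 AM–6:49 PM = 8 h 40 min → rounds to 8 h 45 min
Tue: 5:12 AM–4:19 PM = 11 h 7 min → rounds to 11 h 0 min
Wed: 9:01 AM–6:10 PM = 9 h 9 min → rounds to 9 h 15 min
Total credited: 29 h 0 min.

29.00 hours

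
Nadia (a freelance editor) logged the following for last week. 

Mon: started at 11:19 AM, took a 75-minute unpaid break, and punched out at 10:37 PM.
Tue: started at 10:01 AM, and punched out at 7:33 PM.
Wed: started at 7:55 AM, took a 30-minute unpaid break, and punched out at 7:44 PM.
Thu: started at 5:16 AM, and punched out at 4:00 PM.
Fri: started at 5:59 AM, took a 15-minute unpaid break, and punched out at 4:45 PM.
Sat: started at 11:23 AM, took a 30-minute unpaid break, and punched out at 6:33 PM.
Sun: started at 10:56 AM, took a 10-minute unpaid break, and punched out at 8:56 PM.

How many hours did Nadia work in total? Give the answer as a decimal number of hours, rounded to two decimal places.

68.65 hours

Mon: 11:19 AM–10:37 PM = 11 h 18 min; less 75 min break → 10 h 3 min
Tue: 10:01 AM–7:33 PM = 9 h 32 min
Wed: 7:55 AM–7:44 PM = 11 h 49 min; less 30 min break → 11 h 19 min
Thu: 5:16 AM–4:00 PM = 10 h 44 min
Fri: 5:59 AM–4:45 PM = 10 h 46 min; less 15 min break → 10 h 31 min
Sat: 11:23 AM–6:33 PM = 7 h 10 min; less 30 min break → 6 h 40 min
Sun: 10:56 AM–8:56 PM = 10 h 0 min; less 10 min break → 9 h 50 min
Total: 10 h 3 min + 9 h 32 min + 11 h 19 min + 10 h 44 min + 10 h 31 min + 6 h 40 min + 9 h 50 min = 68 h 39 min.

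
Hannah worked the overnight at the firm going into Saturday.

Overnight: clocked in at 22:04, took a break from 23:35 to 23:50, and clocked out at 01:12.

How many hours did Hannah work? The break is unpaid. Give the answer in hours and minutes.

Overnight: 22:04 → midnight = 1 h 56 min; midnight → 01:12 = 1 h 12 min; span 3 h 8 min; less 15 min break → 2 h 53 min

2 h 53 min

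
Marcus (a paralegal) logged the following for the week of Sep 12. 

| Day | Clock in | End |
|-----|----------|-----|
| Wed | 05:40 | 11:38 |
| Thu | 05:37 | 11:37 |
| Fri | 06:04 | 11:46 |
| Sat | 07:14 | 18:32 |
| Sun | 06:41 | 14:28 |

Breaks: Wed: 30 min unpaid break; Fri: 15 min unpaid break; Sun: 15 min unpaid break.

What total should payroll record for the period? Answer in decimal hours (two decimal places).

35.75 hours

Wed: 05:40–11:38 = 5 h 58 min; less 30 min break → 5 h 28 min
Thu: 05:37–11:37 = 6 h 0 min
Fri: 06:04–11:46 = 5 h 42 min; less 15 min break → 5 h 27 min
Sat: 07:14–18:32 = 11 h 18 min
Sun: 06:41–14:28 = 7 h 47 min; less 15 min break → 7 h 32 min
Total: 5 h 28 min + 6 h 0 min + 5 h 27 min + 11 h 18 min + 7 h 32 min = 35 h 45 min.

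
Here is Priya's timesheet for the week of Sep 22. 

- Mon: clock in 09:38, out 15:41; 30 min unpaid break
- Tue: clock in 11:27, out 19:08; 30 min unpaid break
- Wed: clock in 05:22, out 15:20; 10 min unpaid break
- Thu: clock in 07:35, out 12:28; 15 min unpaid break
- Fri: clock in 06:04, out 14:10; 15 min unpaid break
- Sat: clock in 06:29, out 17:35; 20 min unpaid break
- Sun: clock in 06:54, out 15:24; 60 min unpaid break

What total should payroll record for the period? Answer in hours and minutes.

53 h 17 min

Mon: 09:38–15:41 = 6 h 3 min; less 30 min break → 5 h 33 min
Tue: 11:27–19:08 = 7 h 41 min; less 30 min break → 7 h 11 min
Wed: 05:22–15:20 = 9 h 58 min; less 10 min break → 9 h 48 min
Thu: 07:35–12:28 = 4 h 53 min; less 15 min break → 4 h 38 min
Fri: 06:04–14:10 = 8 h 6 min; less 15 min break → 7 h 51 min
Sat: 06:29–17:35 = 11 h 6 min; less 20 min break → 10 h 46 min
Sun: 06:54–15:24 = 8 h 30 min; less 60 min break → 7 h 30 min
Total: 5 h 33 min + 7 h 11 min + 9 h 48 min + 4 h 38 min + 7 h 51 min + 10 h 46 min + 7 h 30 min = 53 h 17 min.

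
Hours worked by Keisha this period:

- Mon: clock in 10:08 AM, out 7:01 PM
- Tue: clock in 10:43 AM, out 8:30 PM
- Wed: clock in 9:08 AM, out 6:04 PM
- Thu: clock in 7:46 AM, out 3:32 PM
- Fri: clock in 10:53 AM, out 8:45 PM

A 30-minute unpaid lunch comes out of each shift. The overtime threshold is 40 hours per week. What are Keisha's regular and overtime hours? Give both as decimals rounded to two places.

Regular 40.00 hours, overtime 2.73 hours

Mon: 10:08 AM–7:01 PM = 8 h 53 min; less 30 min break → 8 h 23 min
Tue: 10:43 AM–8:30 PM = 9 h 47 min; less 30 min break → 9 h 17 min
Wed: 9:08 AM–6:04 PM = 8 h 56 min; less 30 min break → 8 h 26 min
Thu: 7:46 AM–3:32 PM = 7 h 46 min; less 30 min break → 7 h 16 min
Fri: 10:53 AM–8:45 PM = 9 h 52 min; less 30 min break → 9 h 22 min
Total worked: 42 h 44 min = 42.73 h.
Threshold 40 h → overtime 2 h 44 min, regular 40 h 0 min.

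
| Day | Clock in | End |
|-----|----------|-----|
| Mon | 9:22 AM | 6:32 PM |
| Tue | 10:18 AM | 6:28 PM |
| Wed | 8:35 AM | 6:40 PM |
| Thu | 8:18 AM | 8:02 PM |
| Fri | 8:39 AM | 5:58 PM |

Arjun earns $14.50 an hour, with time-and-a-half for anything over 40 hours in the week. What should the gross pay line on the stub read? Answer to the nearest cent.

$764.15

Mon: 9:22 AM–6:32 PM = 9 h 10 min
Tue: 10:18 AM–6:28 PM = 8 h 10 min
Wed: 8:35 AM–6:40 PM = 10 h 5 min
Thu: 8:18 AM–8:02 PM = 11 h 44 min
Fri: 8:39 AM–5:58 PM = 9 h 19 min
Total worked: 48 h 28 min = 2908 min.
Regular 40 h 0 min = 2400 min at $14.50/h; overtime 8 h 28 min = 508 min at $21.75/h.
Pay = (2400 × $14.50 + 508 × $21.75) ÷ 60 = $764.15.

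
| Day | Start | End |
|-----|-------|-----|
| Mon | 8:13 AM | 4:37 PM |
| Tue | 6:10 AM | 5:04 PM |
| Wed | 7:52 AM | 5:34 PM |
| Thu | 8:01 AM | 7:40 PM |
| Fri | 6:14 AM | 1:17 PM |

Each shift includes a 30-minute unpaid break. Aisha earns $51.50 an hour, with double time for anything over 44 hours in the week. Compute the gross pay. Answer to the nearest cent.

Mon: 8:13 AM–4:37 PM = 8 h 24 min; less 30 min break → 7 h 54 min
Tue: 6:10 AM–5:04 PM = 10 h 54 min; less 30 min break → 10 h 24 min
Wed: 7:52 AM–5:34 PM = 9 h 42 min; less 30 min break → 9 h 12 min
Thu: 8:01 AM–7:40 PM = 11 h 39 min; less 30 min break → 11 h 9 min
Fri: 6:14 AM–1:17 PM = 7 h 3 min; less 30 min break → 6 h 33 min
Total worked: 45 h 12 min = 2712 min.
Regular 44 h 0 min = 2640 min at $51.50/h; overtime 1 h 12 min = 72 min at $103.00/h.
Pay = (2640 × $51.50 + 72 × $103.00) ÷ 60 = $2389.60.

$2389.60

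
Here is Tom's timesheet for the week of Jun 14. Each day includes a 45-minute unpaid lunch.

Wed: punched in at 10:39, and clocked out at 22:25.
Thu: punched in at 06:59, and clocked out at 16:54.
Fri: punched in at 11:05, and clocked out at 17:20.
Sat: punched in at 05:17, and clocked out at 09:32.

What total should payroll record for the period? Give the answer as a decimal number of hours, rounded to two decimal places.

29.18 hours

Wed: 10:39–22:25 = 11 h 46 min; less 45 min break → 11 h 1 min
Thu: 06:59–16:54 = 9 h 55 min; less 45 min break → 9 h 10 min
Fri: 11:05–17:20 = 6 h 15 min; less 45 min break → 5 h 30 min
Sat: 05:17–09:32 = 4 h 15 min; less 45 min break → 3 h 30 min
Total: 11 h 1 min + 9 h 10 min + 5 h 30 min + 3 h 30 min = 29 h 11 min.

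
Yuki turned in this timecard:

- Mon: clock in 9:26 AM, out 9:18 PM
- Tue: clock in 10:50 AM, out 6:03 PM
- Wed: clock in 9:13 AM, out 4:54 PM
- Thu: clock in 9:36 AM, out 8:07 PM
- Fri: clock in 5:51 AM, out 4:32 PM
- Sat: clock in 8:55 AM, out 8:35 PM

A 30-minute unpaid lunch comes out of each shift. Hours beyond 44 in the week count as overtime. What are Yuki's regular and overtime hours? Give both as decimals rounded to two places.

Mon: 9:26 AM–9:18 PM = 11 h 52 min; less 30 min break → 11 h 22 min
Tue: 10:50 AM–6:03 PM = 7 h 13 min; less 30 min break → 6 h 43 min
Wed: 9:13 AM–4:54 PM = 7 h 41 min; less 30 min break → 7 h 11 min
Thu: 9:36 AM–8:07 PM = 10 h 31 min; less 30 min break → 10 h 1 min
Fri: 5:51 AM–4:32 PM = 10 h 41 min; less 30 min break → 10 h 11 min
Sat: 8:55 AM–8:35 PM = 11 h 40 min; less 30 min break → 11 h 10 min
Total worked: 56 h 38 min = 56.63 h.
Threshold 44 h → overtime 12 h 38 min, regular 44 h 0 min.

Regular 44.00 hours, overtime 12.63 hours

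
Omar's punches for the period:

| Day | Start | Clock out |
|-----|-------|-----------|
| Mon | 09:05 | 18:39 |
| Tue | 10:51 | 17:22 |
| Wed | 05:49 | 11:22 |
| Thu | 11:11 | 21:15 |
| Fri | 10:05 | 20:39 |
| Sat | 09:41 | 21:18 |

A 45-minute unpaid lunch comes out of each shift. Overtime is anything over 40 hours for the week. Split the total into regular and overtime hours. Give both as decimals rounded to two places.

Mon: 09:05–18:39 = 9 h 34 min; less 45 min break → 8 h 49 min
Tue: 10:51–17:22 = 6 h 31 min; less 45 min break → 5 h 46 min
Wed: 05:49–11:22 = 5 h 33 min; less 45 min break → 4 h 48 min
Thu: 11:11–21:15 = 10 h 4 min; less 45 min break → 9 h 19 min
Fri: 10:05–20:39 = 10 h 34 min; less 45 min break → 9 h 49 min
Sat: 09:41–21:18 = 11 h 37 min; less 45 min break → 10 h 52 min
Total worked: 49 h 23 min = 49.38 h.
Threshold 40 h → overtime 9 h 23 min, regular 40 h 0 min.

Regular 40.00 hours, overtime 9.38 hours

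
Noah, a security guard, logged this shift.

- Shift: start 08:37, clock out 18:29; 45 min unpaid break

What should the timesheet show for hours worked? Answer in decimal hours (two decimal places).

Shift: 08:37–18:29 = 9 h 52 min; less 45 min break → 9 h 7 min

9.12 hours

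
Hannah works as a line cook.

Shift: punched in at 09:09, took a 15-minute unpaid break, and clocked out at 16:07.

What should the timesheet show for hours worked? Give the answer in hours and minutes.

6 h 43 min

Shift: 09:09–16:07 = 6 h 58 min; less 15 min break → 6 h 43 min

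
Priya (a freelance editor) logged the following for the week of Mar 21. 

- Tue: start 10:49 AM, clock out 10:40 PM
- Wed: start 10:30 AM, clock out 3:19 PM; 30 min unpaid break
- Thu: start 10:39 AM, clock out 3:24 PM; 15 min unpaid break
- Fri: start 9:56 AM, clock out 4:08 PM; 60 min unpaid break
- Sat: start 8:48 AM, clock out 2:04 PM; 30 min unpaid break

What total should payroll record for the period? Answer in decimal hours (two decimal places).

Tue: 10:49 AM–10:40 PM = 11 h 51 min
Wed: 10:30 AM–3:19 PM = 4 h 49 min; less 30 min break → 4 h 19 min
Thu: 10:39 AM–3:24 PM = 4 h 45 min; less 15 min break → 4 h 30 min
Fri: 9:56 AM–4:08 PM = 6 h 12 min; less 60 min break → 5 h 12 min
Sat: 8:48 AM–2:04 PM = 5 h 16 min; less 30 min break → 4 h 46 min
Total: 11 h 51 min + 4 h 19 min + 4 h 30 min + 5 h 12 min + 4 h 46 min = 30 h 38 min.

30.63 hours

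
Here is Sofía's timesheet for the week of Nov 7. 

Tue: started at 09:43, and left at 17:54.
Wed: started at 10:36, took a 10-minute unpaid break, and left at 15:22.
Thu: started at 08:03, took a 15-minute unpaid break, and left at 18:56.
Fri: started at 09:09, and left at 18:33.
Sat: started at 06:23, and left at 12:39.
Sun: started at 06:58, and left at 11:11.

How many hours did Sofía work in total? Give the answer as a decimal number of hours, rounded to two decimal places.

Tue: 09:43–17:54 = 8 h 11 min
Wed: 10:36–15:22 = 4 h 46 min; less 10 min break → 4 h 36 min
Thu: 08:03–18:56 = 10 h 53 min; less 15 min break → 10 h 38 min
Fri: 09:09–18:33 = 9 h 24 min
Sat: 06:23–12:39 = 6 h 16 min
Sun: 06:58–11:11 = 4 h 13 min
Total: 8 h 11 min + 4 h 36 min + 10 h 38 min + 9 h 24 min + 6 h 16 min + 4 h 13 min = 43 h 18 min.

43.30 hours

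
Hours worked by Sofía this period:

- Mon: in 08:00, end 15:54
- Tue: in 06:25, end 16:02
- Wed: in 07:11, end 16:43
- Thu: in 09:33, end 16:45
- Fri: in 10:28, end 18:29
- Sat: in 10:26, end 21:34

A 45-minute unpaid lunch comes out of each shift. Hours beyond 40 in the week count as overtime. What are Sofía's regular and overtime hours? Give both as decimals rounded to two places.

Regular 40.00 hours, overtime 8.90 hours

Mon: 08:00–15:54 = 7 h 54 min; less 45 min break → 7 h 9 min
Tue: 06:25–16:02 = 9 h 37 min; less 45 min break → 8 h 52 min
Wed: 07:11–16:43 = 9 h 32 min; less 45 min break → 8 h 47 min
Thu: 09:33–16:45 = 7 h 12 min; less 45 min break → 6 h 27 min
Fri: 10:28–18:29 = 8 h 1 min; less 45 min break → 7 h 16 min
Sat: 10:26–21:34 = 11 h 8 min; less 45 min break → 10 h 23 min
Total worked: 48 h 54 min = 48.90 h.
Threshold 40 h → overtime 8 h 54 min, regular 40 h 0 min.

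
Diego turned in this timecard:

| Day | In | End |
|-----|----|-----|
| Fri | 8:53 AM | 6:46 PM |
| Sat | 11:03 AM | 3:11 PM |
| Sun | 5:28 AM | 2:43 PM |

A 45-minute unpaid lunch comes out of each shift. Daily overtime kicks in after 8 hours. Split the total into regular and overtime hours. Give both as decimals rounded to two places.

Fri: 8:53 AM–6:46 PM = 9 h 53 min; less 45 min break → 9 h 8 min
Sat: 11:03 AM–3:11 PM = 4 h 8 min; less 45 min break → 3 h 23 min
Sun: 5:28 AM–2:43 PM = 9 h 15 min; less 45 min break → 8 h 30 min
Fri reg 8 h 0 min / OT 1 h 8 min; Sat reg 3 h 23 min / OT 0 h 0 min; Sun reg 8 h 0 min / OT 0 h 30 min.
Totals: regular 19 h 23 min, overtime 1 h 38 min.

Regular 19.38 hours, overtime 1.63 hours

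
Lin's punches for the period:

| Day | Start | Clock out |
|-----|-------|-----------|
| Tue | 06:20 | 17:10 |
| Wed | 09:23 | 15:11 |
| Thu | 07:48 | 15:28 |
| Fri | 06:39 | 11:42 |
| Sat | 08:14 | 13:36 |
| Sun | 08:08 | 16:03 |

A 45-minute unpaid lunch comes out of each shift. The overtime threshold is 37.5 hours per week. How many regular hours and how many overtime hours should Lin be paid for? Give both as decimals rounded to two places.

Regular 37.50 hours, overtime 0.63 hours

Tue: 06:20–17:10 = 10 h 50 min; less 45 min break → 10 h 5 min
Wed: 09:23–15:11 = 5 h 48 min; less 45 min break → 5 h 3 min
Thu: 07:48–15:28 = 7 h 40 min; less 45 min break → 6 h 55 min
Fri: 06:39–11:42 = 5 h 3 min; less 45 min break → 4 h 18 min
Sat: 08:14–13:36 = 5 h 22 min; less 45 min break → 4 h 37 min
Sun: 08:08–16:03 = 7 h 55 min; less 45 min break → 7 h 10 min
Total worked: 38 h 8 min = 38.13 h.
Threshold 37.5 h → overtime 0 h 38 min, regular 37 h 30 min.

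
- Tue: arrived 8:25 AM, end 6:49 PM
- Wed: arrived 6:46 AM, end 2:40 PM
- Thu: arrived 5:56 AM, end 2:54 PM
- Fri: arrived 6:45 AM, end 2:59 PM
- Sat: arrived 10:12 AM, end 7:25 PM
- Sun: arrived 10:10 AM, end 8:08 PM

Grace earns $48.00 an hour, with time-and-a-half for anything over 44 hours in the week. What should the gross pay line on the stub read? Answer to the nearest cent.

Tue: 8:25 AM–6:49 PM = 10 h 24 min
Wed: 6:46 AM–2:40 PM = 7 h 54 min
Thu: 5:56 AM–2:54 PM = 8 h 58 min
Fri: 6:45 AM–2:59 PM = 8 h 14 min
Sat: 10:12 AM–7:25 PM = 9 h 13 min
Sun: 10:10 AM–8:08 PM = 9 h 58 min
Total worked: 54 h 41 min = 3281 min.
Regular 44 h 0 min = 2640 min at $48.00/h; overtime 10 h 41 min = 641 min at $72.00/h.
Pay = (2640 × $48.00 + 641 × $72.00) ÷ 60 = $2881.20.

$2881.20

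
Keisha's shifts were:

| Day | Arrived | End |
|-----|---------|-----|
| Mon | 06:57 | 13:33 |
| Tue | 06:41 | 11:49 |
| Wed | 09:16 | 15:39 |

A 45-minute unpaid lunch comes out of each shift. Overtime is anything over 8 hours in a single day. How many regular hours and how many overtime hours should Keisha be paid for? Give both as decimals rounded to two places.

Mon: 06:57–13:33 = 6 h 36 min; less 45 min break → 5 h 51 min
Tue: 06:41–11:49 = 5 h 8 min; less 45 min break → 4 h 23 min
Wed: 09:16–15:39 = 6 h 23 min; less 45 min break → 5 h 38 min
Mon reg 5 h 51 min / OT 0 h 0 min; Tue reg 4 h 23 min / OT 0 h 0 min; Wed reg 5 h 38 min / OT 0 h 0 min.
Totals: regular 15 h 52 min, overtime 0 h 0 min.

Regular 15.87 hours, overtime 0.00 hours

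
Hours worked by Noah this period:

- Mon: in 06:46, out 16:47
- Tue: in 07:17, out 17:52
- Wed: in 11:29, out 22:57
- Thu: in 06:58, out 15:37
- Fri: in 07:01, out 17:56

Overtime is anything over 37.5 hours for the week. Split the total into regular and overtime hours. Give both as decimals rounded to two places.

Mon: 06:46–16:47 = 10 h 1 min
Tue: 07:17–17:52 = 10 h 35 min
Wed: 11:29–22:57 = 11 h 28 min
Thu: 06:58–15:37 = 8 h 39 min
Fri: 07:01–17:56 = 10 h 55 min
Total worked: 51 h 38 min = 51.63 h.
Threshold 37.5 h → overtime 14 h 8 min, regular 37 h 30 min.

Regular 37.50 hours, overtime 14.13 hours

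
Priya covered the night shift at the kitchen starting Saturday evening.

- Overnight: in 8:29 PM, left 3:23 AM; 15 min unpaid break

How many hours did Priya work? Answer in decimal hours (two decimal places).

Overnight: 8:29 PM → midnight = 3 h 31 min; midnight → 3:23 AM = 3 h 23 min; span 6 h 54 min; less 15 min break → 6 h 39 min

6.65 hours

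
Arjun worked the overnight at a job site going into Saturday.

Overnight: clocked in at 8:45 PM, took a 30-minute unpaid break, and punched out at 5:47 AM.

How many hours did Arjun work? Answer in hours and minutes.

Overnight: 8:45 PM → midnight = 3 h 15 min; midnight → 5:47 AM = 5 h 47 min; span 9 h 2 min; less 30 min break → 8 h 32 min

8 h 32 min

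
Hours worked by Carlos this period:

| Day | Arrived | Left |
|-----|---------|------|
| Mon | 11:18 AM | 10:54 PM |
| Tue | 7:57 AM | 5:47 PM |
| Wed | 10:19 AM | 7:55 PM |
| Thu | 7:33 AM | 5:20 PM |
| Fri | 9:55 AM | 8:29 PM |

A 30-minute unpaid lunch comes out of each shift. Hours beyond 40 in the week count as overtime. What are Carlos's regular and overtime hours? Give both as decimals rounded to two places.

Regular 40.00 hours, overtime 8.88 hours

Mon: 11:18 AM–10:54 PM = 11 h 36 min; less 30 min break → 11 h 6 min
Tue: 7:57 AM–5:47 PM = 9 h 50 min; less 30 min break → 9 h 20 min
Wed: 10:19 AM–7:55 PM = 9 h 36 min; less 30 min break → 9 h 6 min
Thu: 7:33 AM–5:20 PM = 9 h 47 min; less 30 min break → 9 h 17 min
Fri: 9:55 AM–8:29 PM = 10 h 34 min; less 30 min break → 10 h 4 min
Total worked: 48 h 53 min = 48.88 h.
Threshold 40 h → overtime 8 h 53 min, regular 40 h 0 min.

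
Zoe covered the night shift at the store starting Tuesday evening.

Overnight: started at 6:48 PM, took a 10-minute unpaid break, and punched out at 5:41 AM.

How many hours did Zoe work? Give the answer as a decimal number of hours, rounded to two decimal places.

10.72 hours

Overnight: 6:48 PM → midnight = 5 h 12 min; midnight → 5:41 AM = 5 h 41 min; span 10 h 53 min; less 10 min break → 10 h 43 min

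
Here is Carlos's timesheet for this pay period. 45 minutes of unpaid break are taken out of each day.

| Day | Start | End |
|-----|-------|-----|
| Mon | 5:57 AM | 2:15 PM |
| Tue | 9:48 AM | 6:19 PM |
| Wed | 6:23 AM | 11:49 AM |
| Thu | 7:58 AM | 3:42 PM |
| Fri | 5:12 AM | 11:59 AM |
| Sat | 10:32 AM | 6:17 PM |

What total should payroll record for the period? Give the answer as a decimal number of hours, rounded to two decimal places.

Mon: 5:57 AM–2:15 PM = 8 h 18 min; less 45 min break → 7 h 33 min
Tue: 9:48 AM–6:19 PM = 8 h 31 min; less 45 min break → 7 h 46 min
Wed: 6:23 AM–11:49 AM = 5 h 26 min; less 45 min break → 4 h 41 min
Thu: 7:58 AM–3:42 PM = 7 h 44 min; less 45 min break → 6 h 59 min
Fri: 5:12 AM–11:59 AM = 6 h 47 min; less 45 min break → 6 h 2 min
Sat: 10:32 AM–6:17 PM = 7 h 45 min; less 45 min break → 7 h 0 min
Total: 7 h 33 min + 7 h 46 min + 4 h 41 min + 6 h 59 min + 6 h 2 min + 7 h 0 min = 40 h 1 min.

40.02 hours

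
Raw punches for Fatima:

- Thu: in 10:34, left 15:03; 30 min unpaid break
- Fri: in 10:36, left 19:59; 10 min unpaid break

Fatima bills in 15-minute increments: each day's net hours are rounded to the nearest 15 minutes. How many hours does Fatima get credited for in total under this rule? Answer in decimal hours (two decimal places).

Thu: 10:34–15:03 = 4 h 29 min − 30 min = 3 h 59 min → rounds to 4 h 0 min
Fri: 10:36–19:59 = 9 h 23 min − 10 min = 9 h 13 min → rounds to 9 h 15 min
Total credited: 13 h 15 min.

13.25 hours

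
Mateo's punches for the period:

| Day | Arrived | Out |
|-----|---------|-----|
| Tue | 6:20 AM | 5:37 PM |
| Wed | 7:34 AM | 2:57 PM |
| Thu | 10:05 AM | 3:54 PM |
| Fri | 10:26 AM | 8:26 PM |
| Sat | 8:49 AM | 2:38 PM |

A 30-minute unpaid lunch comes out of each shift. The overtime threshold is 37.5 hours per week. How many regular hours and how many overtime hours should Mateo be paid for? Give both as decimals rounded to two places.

Tue: 6:20 AM–5:37 PM = 11 h 17 min; less 30 min break → 10 h 47 min
Wed: 7:34 AM–2:57 PM = 7 h 23 min; less 30 min break → 6 h 53 min
Thu: 10:05 AM–3:54 PM = 5 h 49 min; less 30 min break → 5 h 19 min
Fri: 10:26 AM–8:26 PM = 10 h 0 min; less 30 min break → 9 h 30 min
Sat: 8:49 AM–2:38 PM = 5 h 49 min; less 30 min break → 5 h 19 min
Total worked: 37 h 48 min = 37.80 h.
Threshold 37.5 h → overtime 0 h 18 min, regular 37 h 30 min.

Regular 37.50 hours, overtime 0.30 hours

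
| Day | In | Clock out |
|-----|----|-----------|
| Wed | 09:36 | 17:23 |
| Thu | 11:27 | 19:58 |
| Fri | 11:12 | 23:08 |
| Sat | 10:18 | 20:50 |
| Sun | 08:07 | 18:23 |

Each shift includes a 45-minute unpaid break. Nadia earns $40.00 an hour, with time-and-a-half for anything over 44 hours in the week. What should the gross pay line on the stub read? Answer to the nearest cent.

Wed: 09:36–17:23 = 7 h 47 min; less 45 min break → 7 h 2 min
Thu: 11:27–19:58 = 8 h 31 min; less 45 min break → 7 h 46 min
Fri: 11:12–23:08 = 11 h 56 min; less 45 min break → 11 h 11 min
Sat: 10:18–20:50 = 10 h 32 min; less 45 min break → 9 h 47 min
Sun: 08:07–18:23 = 10 h 16 min; less 45 min break → 9 h 31 min
Total worked: 45 h 17 min = 2717 min.
Regular 44 h 0 min = 2640 min at $40.00/h; overtime 1 h 17 min = 77 min at $60.00/h.
Pay = (2640 × $40.00 + 77 × $60.00) ÷ 60 = $1837.00.

$1837.00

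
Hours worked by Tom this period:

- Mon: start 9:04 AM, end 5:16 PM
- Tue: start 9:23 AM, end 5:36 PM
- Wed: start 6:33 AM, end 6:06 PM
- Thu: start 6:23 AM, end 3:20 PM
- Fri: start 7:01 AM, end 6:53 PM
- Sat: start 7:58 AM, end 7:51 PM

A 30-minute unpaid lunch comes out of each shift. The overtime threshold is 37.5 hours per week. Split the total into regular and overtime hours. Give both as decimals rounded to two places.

Mon: 9:04 AM–5:16 PM = 8 h 12 min; less 30 min break → 7 h 42 min
Tue: 9:23 AM–5:36 PM = 8 h 13 min; less 30 min break → 7 h 43 min
Wed: 6:33 AM–6:06 PM = 11 h 33 min; less 30 min break → 11 h 3 min
Thu: 6:23 AM–3:20 PM = 8 h 57 min; less 30 min break → 8 h 27 min
Fri: 7:01 AM–6:53 PM = 11 h 52 min; less 30 min break → 11 h 22 min
Sat: 7:58 AM–7:51 PM = 11 h 53 min; less 30 min break → 11 h 23 min
Total worked: 57 h 40 min = 57.67 h.
Threshold 37.5 h → overtime 20 h 10 min, regular 37 h 30 min.

Regular 37.50 hours, overtime 20.17 hours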